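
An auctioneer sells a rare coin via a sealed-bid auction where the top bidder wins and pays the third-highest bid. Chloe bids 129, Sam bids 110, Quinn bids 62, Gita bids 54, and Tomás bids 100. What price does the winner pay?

The winner pays 100.

Bids in descending order: Chloe 129, then Sam 110, then Tomás 100, then Quinn 62, then Gita 54.
Chloe is the highest bidder, so Chloe wins.
Under the third-price rule, the price is the third-highest bid: 100.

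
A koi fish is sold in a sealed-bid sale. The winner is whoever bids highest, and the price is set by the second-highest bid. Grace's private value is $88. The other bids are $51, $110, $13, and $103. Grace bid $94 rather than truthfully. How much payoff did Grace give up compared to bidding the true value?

$0

The highest competing bid is $110.
Bidding truthfully at $88: the top bid is $110 (a rival), so Grace loses. Payoff = $0.
Bidding $94: the top bid is $110 (a rival), so Grace loses. Payoff = $0.
Regret = truthful payoff − actual payoff = $0 − $0 = $0.
The bid only affects whether you win, not the price — here both bids land on the same side of the top rival bid, so the deviation is payoff-neutral.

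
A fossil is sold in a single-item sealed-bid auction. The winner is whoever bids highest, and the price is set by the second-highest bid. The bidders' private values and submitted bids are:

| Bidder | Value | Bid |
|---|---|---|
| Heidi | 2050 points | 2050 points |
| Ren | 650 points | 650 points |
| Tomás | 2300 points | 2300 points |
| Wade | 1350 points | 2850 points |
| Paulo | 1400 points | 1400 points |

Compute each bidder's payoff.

Payoffs: Heidi 0 points, Ren 0 points, Tomás 0 points, Wade -950 points, Paulo 0 points.

Ranking the bids: Wade 2850 points > Tomás 2300 points > Heidi 2050 points > Paulo 1400 points > Ren 650 points.
Wade has the top bid and wins; the price is the second-highest bid, 2300 points.
Wade's payoff = 1350 points − 2300 points = -950 points. All other bidders lose, so their payoff is 0.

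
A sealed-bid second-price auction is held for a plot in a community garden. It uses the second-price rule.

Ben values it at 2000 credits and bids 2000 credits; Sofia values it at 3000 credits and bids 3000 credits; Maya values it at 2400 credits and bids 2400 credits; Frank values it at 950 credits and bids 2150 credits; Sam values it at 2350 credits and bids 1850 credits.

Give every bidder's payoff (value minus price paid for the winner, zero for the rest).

Ben 0 credits, Sofia 600 credits, Maya 0 credits, Frank 0 credits, Sam 0 credits.

Sorted high to low: Sofia 3000 credits, then Maya 2400 credits, then Frank 2150 credits, then Ben 2000 credits, then Sam 1850 credits.
Sofia has the top bid and wins; the price is the second-highest bid, 2400 credits.
Sofia's payoff = 3000 credits − 2400 credits = 600 credits. All other bidders lose, so their payoff is 0.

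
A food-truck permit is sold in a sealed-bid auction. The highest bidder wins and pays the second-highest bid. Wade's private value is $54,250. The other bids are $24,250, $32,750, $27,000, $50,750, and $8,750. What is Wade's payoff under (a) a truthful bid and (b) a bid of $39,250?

(a) $3,500  (b) $0

The highest competing bid is $50,750.
Bidding truthfully at $54,250: Wade has the top bid, wins, and pays the second-highest bid $50,750. Payoff = $54,250 − $50,750 = $3,500.
Bidding $39,250: the top bid is $50,750 (a rival), so Wade loses. Payoff = $0.
This is the dominant-strategy logic: truthful bidding weakly beats any alternative.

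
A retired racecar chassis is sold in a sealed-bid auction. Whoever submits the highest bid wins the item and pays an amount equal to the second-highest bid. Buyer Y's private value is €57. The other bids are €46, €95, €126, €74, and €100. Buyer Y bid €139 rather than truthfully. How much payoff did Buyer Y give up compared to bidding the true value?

The highest competing bid is €126.
Bidding truthfully at €57: the top bid is €126 (a rival), so Buyer Y loses. Payoff = €0.
Bidding €139: Buyer Y has the top bid, wins, and pays the second-highest bid €126. Payoff = €57 − €126 = -€69.
Regret = truthful payoff − actual payoff = €0 − -€69 = €69.

Payoff forgone: €69.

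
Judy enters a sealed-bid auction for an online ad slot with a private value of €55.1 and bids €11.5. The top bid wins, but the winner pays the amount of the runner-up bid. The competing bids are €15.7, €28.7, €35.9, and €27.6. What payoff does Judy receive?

€0.0

Highest competing bid: €35.9.
Judy's bid €11.5 is not the highest, so Judy loses, pays nothing, and earns zero payoff.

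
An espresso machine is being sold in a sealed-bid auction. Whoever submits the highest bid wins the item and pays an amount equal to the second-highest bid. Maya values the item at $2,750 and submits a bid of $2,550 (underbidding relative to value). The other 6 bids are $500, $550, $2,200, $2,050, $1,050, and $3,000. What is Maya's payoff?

Highest competing bid: $3,000.
Maya's bid $2,550 is not the highest, so Maya loses, pays nothing, and earns zero payoff.

$0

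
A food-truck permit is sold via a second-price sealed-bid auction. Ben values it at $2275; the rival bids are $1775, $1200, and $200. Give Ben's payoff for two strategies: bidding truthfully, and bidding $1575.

(a) $500  (b) $0

The highest competing bid is $1775.
Bidding truthfully at $2275: Ben has the top bid, wins, and pays the second-highest bid $1775. Payoff = $2275 − $1775 = $500.
Bidding $1575: the top bid is $1775 (a rival), so Ben loses. Payoff = $0.
This is the dominant-strategy logic: truthful bidding weakly beats any alternative.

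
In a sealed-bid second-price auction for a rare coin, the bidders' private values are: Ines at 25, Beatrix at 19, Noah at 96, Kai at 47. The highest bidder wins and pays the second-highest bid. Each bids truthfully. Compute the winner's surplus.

Sorted high to low: Noah 96, then Kai 47, then Ines 25, then Beatrix 19.
Noah wins with the top bid and pays the second-highest, 47.
Surplus = 96 − 47 = 49.

49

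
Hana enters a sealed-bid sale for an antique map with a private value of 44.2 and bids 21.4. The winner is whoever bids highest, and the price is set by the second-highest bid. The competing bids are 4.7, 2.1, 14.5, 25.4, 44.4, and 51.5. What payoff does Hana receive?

0.0

Highest competing bid: 51.5.
Hana's bid 21.4 is not the highest, so Hana loses, pays nothing, and earns zero payoff.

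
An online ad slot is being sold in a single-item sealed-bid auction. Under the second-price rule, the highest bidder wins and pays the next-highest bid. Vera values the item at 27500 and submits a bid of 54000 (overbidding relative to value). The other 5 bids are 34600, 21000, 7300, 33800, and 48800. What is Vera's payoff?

Payoff = -21300.

Highest competing bid: 48800.
Vera's bid 54000 is the highest overall, so Vera wins and pays the second-highest bid, 48800.
Payoff = value − price = 27500 − 48800 = -21300.
Overbidding won the item at a price above value — truthful bidding would have avoided this loss.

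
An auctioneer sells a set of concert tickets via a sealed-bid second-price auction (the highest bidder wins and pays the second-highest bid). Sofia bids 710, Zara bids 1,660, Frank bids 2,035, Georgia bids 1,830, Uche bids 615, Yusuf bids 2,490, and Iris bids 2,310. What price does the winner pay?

The winner pays 2,310.

Sorted high to low: Yusuf 2,490 > Iris 2,310 > Frank 2,035 > Georgia 1,830 > Zara 1,660 > Sofia 710 > Uche 615.
Yusuf is the highest bidder, so Yusuf wins.
Under the second-price rule, the price is the second-highest bid: 2,310.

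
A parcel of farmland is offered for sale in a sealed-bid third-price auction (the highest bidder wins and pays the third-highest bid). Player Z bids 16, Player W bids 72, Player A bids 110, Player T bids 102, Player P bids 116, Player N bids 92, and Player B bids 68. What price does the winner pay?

The winner pays 102.

Ranking the bids: Player P 116 > Player A 110 > Player T 102 > Player N 92 > Player W 72 > Player B 68 > Player Z 16.
Player P is the highest bidder, so Player P wins.
Under the third-price rule, the price is the third-highest bid: 102.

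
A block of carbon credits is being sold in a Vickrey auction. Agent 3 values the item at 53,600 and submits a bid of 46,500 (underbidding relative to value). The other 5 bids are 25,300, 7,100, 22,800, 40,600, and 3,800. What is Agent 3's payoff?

13,000

Highest competing bid: 40,600.
Agent 3's bid 46,500 is the highest overall, so Agent 3 wins and pays the second-highest bid, 40,600.
Payoff = value − price = 53,600 − 40,600 = 13,000.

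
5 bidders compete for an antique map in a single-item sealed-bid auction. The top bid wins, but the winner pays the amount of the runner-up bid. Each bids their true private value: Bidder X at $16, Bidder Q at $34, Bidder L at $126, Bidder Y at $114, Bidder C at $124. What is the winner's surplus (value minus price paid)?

Ordered from highest: Bidder L $126 > Bidder C $124 > Bidder Y $114 > Bidder Q $34 > Bidder X $16.
Bidder L wins with the top bid and pays the second-highest, $124.
Surplus = $126 − $124 = $2.

Winner's surplus: $2.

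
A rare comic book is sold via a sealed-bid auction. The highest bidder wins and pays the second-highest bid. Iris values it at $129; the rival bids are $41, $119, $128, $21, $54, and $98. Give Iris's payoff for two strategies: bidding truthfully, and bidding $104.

The highest competing bid is $128.
Bidding truthfully at $129: Iris has the top bid, wins, and pays the second-highest bid $128. Payoff = $129 − $128 = $1.
Bidding $104: the top bid is $128 (a rival), so Iris loses. Payoff = $0.

Truthful: $1; alternative: $0.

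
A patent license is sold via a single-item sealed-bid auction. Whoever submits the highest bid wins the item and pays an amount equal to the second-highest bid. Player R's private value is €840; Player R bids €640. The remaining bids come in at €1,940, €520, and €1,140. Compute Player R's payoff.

Highest competing bid: €1,940.
Player R's bid €640 is not the highest, so Player R loses, pays nothing, and earns zero payoff.

Player R's payoff: €0.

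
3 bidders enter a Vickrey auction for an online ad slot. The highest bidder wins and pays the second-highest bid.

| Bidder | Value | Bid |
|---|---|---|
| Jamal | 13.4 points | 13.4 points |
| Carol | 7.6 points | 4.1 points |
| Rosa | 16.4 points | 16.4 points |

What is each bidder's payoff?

Ordered from highest: Rosa 16.4 points; Jamal 13.4 points; Carol 4.1 points.
Rosa has the top bid and wins; the price is the second-highest bid, 13.4 points.
Rosa's payoff = 16.4 points − 13.4 points = 3.0 points. All other bidders lose, so their payoff is 0.

Payoffs: Jamal 0.0 points, Carol 0.0 points, Rosa 3.0 points.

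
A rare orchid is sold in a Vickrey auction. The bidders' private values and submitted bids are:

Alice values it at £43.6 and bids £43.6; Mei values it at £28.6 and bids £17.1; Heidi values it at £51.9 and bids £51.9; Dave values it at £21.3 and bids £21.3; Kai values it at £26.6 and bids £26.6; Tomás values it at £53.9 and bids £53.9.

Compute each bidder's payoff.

Ranking the bids: Tomás £53.9 > Heidi £51.9 > Alice £43.6 > Kai £26.6 > Dave £21.3 > Mei £17.1.
Tomás has the top bid and wins; the price is the second-highest bid, £51.9.
Tomás's payoff = £53.9 − £51.9 = £2.0. All other bidders lose, so their payoff is 0.

Payoffs: Alice £0.0, Mei £0.0, Heidi £0.0, Dave £0.0, Kai £0.0, Tomás £2.0.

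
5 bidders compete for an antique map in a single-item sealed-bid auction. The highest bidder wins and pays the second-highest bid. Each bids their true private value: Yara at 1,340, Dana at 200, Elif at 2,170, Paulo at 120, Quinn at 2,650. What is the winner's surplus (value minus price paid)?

Winner's surplus: 480.

Ordered from highest: Quinn 2,650; Elif 2,170; Yara 1,340; Dana 200; Paulo 120.
Quinn wins with the top bid and pays the second-highest, 2,170.
Surplus = 2,650 − 2,170 = 480.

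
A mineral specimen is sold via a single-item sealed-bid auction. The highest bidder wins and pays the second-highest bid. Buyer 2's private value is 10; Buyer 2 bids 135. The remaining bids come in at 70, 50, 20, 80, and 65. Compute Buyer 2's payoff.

-70

Highest competing bid: 80.
Buyer 2's bid 135 is the highest overall, so Buyer 2 wins and pays the second-highest bid, 80.
Payoff = value − price = 10 − 80 = -70.
Overbidding won the item at a price above value — truthful bidding would have avoided this loss.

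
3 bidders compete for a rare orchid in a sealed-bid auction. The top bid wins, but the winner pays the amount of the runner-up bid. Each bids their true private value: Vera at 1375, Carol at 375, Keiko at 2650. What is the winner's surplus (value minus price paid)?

1275

Ordered from highest: Keiko 2650, then Vera 1375, then Carol 375.
Keiko wins with the top bid and pays the second-highest, 1375.
Surplus = 2650 − 1375 = 1275.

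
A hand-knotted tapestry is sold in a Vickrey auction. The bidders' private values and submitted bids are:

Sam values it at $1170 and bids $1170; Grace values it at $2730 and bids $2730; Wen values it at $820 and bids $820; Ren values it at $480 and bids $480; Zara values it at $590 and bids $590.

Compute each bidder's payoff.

Payoffs: Sam $0, Grace $1560, Wen $0, Ren $0, Zara $0.

Bids in descending order: Grace $2730; Sam $1170; Wen $820; Zara $590; Ren $480.
Grace has the top bid and wins; the price is the second-highest bid, $1170.
Grace's payoff = $2730 − $1170 = $1560. All other bidders lose, so their payoff is 0.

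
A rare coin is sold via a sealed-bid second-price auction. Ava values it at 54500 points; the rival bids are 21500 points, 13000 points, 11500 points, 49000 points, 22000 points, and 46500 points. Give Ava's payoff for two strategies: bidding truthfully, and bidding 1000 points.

Truthful: 5500 points; alternative: 0 points.

The highest competing bid is 49000 points.
Bidding truthfully at 54500 points: Ava has the top bid, wins, and pays the second-highest bid 49000 points. Payoff = 54500 points − 49000 points = 5500 points.
Bidding 1000 points: the top bid is 49000 points (a rival), so Ava loses. Payoff = 0 points.
This is the dominant-strategy logic: truthful bidding weakly beats any alternative.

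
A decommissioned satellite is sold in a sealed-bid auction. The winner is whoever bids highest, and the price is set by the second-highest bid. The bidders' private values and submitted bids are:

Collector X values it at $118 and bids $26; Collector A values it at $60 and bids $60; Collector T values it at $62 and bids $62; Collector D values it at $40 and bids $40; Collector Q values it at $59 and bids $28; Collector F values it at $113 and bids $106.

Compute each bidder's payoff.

Ordered from highest: Collector F $106; Collector T $62; Collector A $60; Collector D $40; Collector Q $28; Collector X $26.
Collector F has the top bid and wins; the price is the second-highest bid, $62.
Collector F's payoff = $113 − $62 = $51. All other bidders lose, so their payoff is 0.

Collector X $0, Collector A $0, Collector T $0, Collector D $0, Collector Q $0, Collector F $51.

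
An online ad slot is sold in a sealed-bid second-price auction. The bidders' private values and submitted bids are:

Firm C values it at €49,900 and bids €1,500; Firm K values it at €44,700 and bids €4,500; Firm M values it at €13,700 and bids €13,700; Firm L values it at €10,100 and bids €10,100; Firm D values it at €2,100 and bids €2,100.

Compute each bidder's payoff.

Payoffs: Firm C €0, Firm K €0, Firm M €3,600, Firm L €0, Firm D €0.

Ranking the bids: Firm M €13,700 > Firm L €10,100 > Firm K €4,500 > Firm D €2,100 > Firm C €1,500.
Firm M has the top bid and wins; the price is the second-highest bid, €10,100.
Firm M's payoff = €13,700 − €10,100 = €3,600. All other bidders lose, so their payoff is 0.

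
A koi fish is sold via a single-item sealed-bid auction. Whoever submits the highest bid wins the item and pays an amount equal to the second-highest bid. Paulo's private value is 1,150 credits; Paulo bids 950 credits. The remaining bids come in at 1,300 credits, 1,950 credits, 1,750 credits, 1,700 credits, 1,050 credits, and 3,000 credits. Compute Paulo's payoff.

0 credits

Highest competing bid: 3,000 credits.
Paulo's bid 950 credits is not the highest, so Paulo loses, pays nothing, and earns zero payoff.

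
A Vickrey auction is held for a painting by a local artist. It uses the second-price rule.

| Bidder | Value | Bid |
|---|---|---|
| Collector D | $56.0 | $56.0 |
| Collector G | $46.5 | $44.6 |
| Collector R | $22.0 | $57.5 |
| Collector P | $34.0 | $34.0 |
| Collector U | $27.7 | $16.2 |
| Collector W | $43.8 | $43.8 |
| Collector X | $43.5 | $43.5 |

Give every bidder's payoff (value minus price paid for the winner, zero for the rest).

Payoffs: Collector D $0.0, Collector G $0.0, Collector R -$34.0, Collector P $0.0, Collector U $0.0, Collector W $0.0, Collector X $0.0.

Ordered from highest: Collector R $57.5; Collector D $56.0; Collector G $44.6; Collector W $43.8; Collector X $43.5; Collector P $34.0; Collector U $16.2.
Collector R has the top bid and wins; the price is the second-highest bid, $56.0.
Collector R's payoff = $22.0 − $56.0 = -$34.0. All other bidders lose, so their payoff is 0.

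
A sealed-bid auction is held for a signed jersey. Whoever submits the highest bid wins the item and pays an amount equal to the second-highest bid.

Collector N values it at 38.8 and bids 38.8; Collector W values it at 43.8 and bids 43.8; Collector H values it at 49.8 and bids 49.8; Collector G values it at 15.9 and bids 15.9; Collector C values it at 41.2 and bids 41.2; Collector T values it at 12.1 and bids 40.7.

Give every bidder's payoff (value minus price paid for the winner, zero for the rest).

Ranking the bids: Collector H 49.8; Collector W 43.8; Collector C 41.2; Collector T 40.7; Collector N 38.8; Collector G 15.9.
Collector H has the top bid and wins; the price is the second-highest bid, 43.8.
Collector H's payoff = 49.8 − 43.8 = 6.0. All other bidders lose, so their payoff is 0.

Collector N 0.0, Collector W 0.0, Collector H 6.0, Collector G 0.0, Collector C 0.0, Collector T 0.0.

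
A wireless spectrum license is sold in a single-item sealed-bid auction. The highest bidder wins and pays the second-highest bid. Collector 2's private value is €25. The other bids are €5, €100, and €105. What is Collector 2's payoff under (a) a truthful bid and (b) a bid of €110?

The highest competing bid is €105.
Bidding truthfully at €25: the top bid is €105 (a rival), so Collector 2 loses. Payoff = €0.
Bidding €110: Collector 2 has the top bid, wins, and pays the second-highest bid €105. Payoff = €25 − €105 = -€80.
Deviating from a truthful bid can only lose payoff in a second-price auction — never gain.

(a) €0  (b) -€80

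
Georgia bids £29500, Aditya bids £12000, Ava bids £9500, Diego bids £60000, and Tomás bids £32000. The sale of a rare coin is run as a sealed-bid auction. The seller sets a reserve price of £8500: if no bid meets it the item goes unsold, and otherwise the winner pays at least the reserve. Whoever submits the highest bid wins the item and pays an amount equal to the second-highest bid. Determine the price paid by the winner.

£32000

Sorted high to low: Diego £60000; Tomás £32000; Georgia £29500; Aditya £12000; Ava £9500.
Diego has the highest bid, so Diego wins.
The second-highest bid is £32000, which exceeds the reserve, so that sets the price.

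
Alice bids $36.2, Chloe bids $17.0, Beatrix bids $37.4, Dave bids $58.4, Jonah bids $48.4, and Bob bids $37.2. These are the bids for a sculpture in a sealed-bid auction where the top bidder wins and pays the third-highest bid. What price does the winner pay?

Sorted high to low: Dave $58.4; Jonah $48.4; Beatrix $37.4; Bob $37.2; Alice $36.2; Chloe $17.0.
Dave is the highest bidder, so Dave wins.
Under the third-price rule, the price is the third-highest bid: $37.4.

Price paid: $37.4.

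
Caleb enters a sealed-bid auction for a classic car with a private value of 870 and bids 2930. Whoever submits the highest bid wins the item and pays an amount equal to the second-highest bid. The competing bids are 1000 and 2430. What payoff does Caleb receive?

Highest competing bid: 2430.
Caleb's bid 2930 is the highest overall, so Caleb wins and pays the second-highest bid, 2430.
Payoff = value − price = 870 − 2430 = -1560.
Overbidding won the item at a price above value — truthful bidding would have avoided this loss.

Caleb's payoff: -1560.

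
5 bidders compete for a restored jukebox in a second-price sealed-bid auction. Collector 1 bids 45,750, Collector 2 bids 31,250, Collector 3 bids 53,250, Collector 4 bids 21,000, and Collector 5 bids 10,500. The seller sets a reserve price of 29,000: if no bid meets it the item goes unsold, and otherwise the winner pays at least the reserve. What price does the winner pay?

45,750

Bids in descending order: Collector 3 53,250; Collector 1 45,750; Collector 2 31,250; Collector 4 21,000; Collector 5 10,500.
Collector 3 has the highest bid, so Collector 3 wins.
The second-highest bid is 45,750, which exceeds the reserve, so that sets the price.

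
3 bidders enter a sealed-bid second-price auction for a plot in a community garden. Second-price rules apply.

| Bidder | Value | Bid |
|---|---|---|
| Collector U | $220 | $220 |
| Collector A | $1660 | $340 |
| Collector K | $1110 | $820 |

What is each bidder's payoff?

Payoffs: Collector U $0, Collector A $0, Collector K $770.

Sorted high to low: Collector K $820, then Collector A $340, then Collector U $220.
Collector K has the top bid and wins; the price is the second-highest bid, $340.
Collector K's payoff = $1110 − $340 = $770. All other bidders lose, so their payoff is 0.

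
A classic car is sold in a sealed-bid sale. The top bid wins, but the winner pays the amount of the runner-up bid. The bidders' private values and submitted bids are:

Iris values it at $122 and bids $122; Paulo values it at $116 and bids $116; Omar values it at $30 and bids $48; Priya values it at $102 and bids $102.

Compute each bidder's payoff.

Ranking the bids: Iris $122 > Paulo $116 > Priya $102 > Omar $48.
Iris has the top bid and wins; the price is the second-highest bid, $116.
Iris's payoff = $122 − $116 = $6. All other bidders lose, so their payoff is 0.

Payoffs: Iris $6, Paulo $0, Omar $0, Priya $0.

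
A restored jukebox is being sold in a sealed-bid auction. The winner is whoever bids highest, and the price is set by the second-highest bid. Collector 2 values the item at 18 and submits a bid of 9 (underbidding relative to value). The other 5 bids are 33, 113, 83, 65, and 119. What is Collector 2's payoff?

Highest competing bid: 119.
Collector 2's bid 9 is not the highest, so Collector 2 loses, pays nothing, and earns zero payoff.

0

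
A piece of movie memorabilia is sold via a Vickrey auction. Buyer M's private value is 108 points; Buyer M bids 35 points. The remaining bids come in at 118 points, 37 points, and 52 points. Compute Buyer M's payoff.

Buyer M's payoff: 0 points.

Highest competing bid: 118 points.
Buyer M's bid 35 points is not the highest, so Buyer M loses, pays nothing, and earns zero payoff.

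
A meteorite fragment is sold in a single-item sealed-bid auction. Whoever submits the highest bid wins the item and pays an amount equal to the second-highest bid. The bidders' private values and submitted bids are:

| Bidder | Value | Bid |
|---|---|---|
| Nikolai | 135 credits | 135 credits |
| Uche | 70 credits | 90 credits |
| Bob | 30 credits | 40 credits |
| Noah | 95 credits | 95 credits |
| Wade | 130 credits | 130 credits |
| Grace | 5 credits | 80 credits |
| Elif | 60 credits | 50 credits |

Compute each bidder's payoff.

Payoffs: Nikolai 5 credits, Uche 0 credits, Bob 0 credits, Noah 0 credits, Wade 0 credits, Grace 0 credits, Elif 0 credits.

Ordered from highest: Nikolai 135 credits > Wade 130 credits > Noah 95 credits > Uche 90 credits > Grace 80 credits > Elif 50 credits > Bob 40 credits.
Nikolai has the top bid and wins; the price is the second-highest bid, 130 credits.
Nikolai's payoff = 135 credits − 130 credits = 5 credits. All other bidders lose, so their payoff is 0.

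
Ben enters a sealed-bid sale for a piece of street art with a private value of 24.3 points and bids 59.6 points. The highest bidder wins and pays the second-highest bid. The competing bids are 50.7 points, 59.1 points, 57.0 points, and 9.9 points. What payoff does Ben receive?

Highest competing bid: 59.1 points.
Ben's bid 59.6 points is the highest overall, so Ben wins and pays the second-highest bid, 59.1 points.
Payoff = value − price = 24.3 points − 59.1 points = -34.8 points.

Payoff = -34.8 points.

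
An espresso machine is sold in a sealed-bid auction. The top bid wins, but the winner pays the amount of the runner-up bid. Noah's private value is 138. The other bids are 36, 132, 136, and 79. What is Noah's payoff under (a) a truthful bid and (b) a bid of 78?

The highest competing bid is 136.
Bidding truthfully at 138: Noah has the top bid, wins, and pays the second-highest bid 136. Payoff = 138 − 136 = 2.
Bidding 78: the top bid is 136 (a rival), so Noah loses. Payoff = 0.
Deviating from a truthful bid can only lose payoff in a second-price auction — never gain.

Truthful: 2; alternative: 0.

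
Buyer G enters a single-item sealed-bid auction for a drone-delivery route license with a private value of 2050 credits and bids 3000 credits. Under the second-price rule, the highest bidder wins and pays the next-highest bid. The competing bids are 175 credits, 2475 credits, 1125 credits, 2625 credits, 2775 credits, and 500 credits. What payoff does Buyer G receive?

-725 credits

Highest competing bid: 2775 credits.
Buyer G's bid 3000 credits is the highest overall, so Buyer G wins and pays the second-highest bid, 2775 credits.
Payoff = value − price = 2050 credits − 2775 credits = -725 credits.
Overbidding won the item at a price above value — truthful bidding would have avoided this loss.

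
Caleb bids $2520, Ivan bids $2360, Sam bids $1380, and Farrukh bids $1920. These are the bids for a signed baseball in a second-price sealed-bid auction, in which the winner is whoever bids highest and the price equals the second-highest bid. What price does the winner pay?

Ranking the bids: Caleb $2520, then Ivan $2360, then Farrukh $1920, then Sam $1380.
Caleb is the highest bidder, so Caleb wins.
Under the second-price rule, the price is the second-highest bid: $2360.

Price paid: $2360.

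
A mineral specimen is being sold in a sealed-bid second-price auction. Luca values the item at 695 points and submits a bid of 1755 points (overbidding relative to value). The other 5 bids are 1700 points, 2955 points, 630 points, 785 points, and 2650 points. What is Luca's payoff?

0 points

Highest competing bid: 2955 points.
Luca's bid 1755 points is not the highest, so Luca loses, pays nothing, and earns zero payoff.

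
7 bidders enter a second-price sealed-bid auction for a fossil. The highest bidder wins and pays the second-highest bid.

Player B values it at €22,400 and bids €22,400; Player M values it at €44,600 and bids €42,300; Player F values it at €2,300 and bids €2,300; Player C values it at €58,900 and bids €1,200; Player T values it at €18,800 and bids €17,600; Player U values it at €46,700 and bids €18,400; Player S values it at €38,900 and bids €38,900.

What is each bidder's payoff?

Payoffs: Player B €0, Player M €5,700, Player F €0, Player C €0, Player T €0, Player U €0, Player S €0.

Ranking the bids: Player M €42,300, then Player S €38,900, then Player B €22,400, then Player U €18,400, then Player T €17,600, then Player F €2,300, then Player C €1,200.
Player M has the top bid and wins; the price is the second-highest bid, €38,900.
Player M's payoff = €44,600 − €38,900 = €5,700. All other bidders lose, so their payoff is 0.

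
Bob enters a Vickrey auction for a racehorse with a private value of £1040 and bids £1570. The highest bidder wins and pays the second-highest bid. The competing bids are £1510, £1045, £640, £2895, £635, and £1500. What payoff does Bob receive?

Highest competing bid: £2895.
Bob's bid £1570 is not the highest, so Bob loses, pays nothing, and earns zero payoff.

Bob's payoff: £0.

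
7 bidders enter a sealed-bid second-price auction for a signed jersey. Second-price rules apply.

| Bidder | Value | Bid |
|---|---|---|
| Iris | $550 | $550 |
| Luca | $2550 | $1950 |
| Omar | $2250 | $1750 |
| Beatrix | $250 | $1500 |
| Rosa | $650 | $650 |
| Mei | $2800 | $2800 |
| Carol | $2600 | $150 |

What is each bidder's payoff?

Payoffs: Iris $0, Luca $0, Omar $0, Beatrix $0, Rosa $0, Mei $850, Carol $0.

Sorted high to low: Mei $2800 > Luca $1950 > Omar $1750 > Beatrix $1500 > Rosa $650 > Iris $550 > Carol $150.
Mei has the top bid and wins; the price is the second-highest bid, $1950.
Mei's payoff = $2800 − $1950 = $850. All other bidders lose, so their payoff is 0.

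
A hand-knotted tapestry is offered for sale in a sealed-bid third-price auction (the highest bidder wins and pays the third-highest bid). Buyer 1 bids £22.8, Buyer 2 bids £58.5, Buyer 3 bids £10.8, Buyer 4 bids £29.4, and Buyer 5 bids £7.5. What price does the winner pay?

Price paid: £22.8.

Ranking the bids: Buyer 2 £58.5; Buyer 4 £29.4; Buyer 1 £22.8; Buyer 3 £10.8; Buyer 5 £7.5.
Buyer 2 is the highest bidder, so Buyer 2 wins.
Under the third-price rule, the price is the third-highest bid: £22.8.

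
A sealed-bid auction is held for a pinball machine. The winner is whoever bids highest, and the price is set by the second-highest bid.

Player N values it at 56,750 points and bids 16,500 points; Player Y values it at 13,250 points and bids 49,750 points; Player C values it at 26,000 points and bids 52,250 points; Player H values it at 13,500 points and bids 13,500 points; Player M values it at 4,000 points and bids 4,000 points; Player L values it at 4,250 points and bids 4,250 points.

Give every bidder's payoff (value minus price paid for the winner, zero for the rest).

Player N 0 points, Player Y 0 points, Player C -23,750 points, Player H 0 points, Player M 0 points, Player L 0 points.

Ordered from highest: Player C 52,250 points > Player Y 49,750 points > Player N 16,500 points > Player H 13,500 points > Player L 4,250 points > Player M 4,000 points.
Player C has the top bid and wins; the price is the second-highest bid, 49,750 points.
Player C's payoff = 26,000 points − 49,750 points = -23,750 points. All other bidders lose, so their payoff is 0.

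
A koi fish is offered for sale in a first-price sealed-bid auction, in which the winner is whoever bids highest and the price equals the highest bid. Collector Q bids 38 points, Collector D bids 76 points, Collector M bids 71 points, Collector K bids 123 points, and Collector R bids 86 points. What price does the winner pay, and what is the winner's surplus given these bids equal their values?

Sorted high to low: Collector K 123 points; Collector R 86 points; Collector D 76 points; Collector M 71 points; Collector Q 38 points.
Collector K is the highest bidder, so Collector K wins.
Under the first-price rule, the price is the highest bid: 123 points.
Surplus = 123 points − 123 points = 0 points.

The winner pays 123 points for a surplus of 0 points.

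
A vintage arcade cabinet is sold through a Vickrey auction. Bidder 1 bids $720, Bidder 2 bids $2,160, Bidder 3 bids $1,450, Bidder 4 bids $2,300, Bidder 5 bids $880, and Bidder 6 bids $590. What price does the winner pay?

Price paid: $2,160.

Ranking the bids: Bidder 4 $2,300, then Bidder 2 $2,160, then Bidder 3 $1,450, then Bidder 5 $880, then Bidder 1 $720, then Bidder 6 $590.
Bidder 4 has the highest bid, so Bidder 4 wins.
The second-highest bid is $2,160, so that is what Bidder 4 pays.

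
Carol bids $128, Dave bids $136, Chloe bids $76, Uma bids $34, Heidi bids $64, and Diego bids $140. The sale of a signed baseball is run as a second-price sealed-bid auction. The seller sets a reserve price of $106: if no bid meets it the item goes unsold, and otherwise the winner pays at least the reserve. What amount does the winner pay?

The winner pays $136.

Bids in descending order: Diego $140 > Dave $136 > Carol $128 > Chloe $76 > Heidi $64 > Uma $34.
Diego has the highest bid, so Diego wins.
The second-highest bid is $136, which exceeds the reserve, so that sets the price.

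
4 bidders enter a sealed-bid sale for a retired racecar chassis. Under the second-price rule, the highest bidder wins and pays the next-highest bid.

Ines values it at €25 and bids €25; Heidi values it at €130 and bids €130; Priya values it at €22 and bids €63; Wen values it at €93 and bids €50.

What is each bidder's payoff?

Ines €0, Heidi €67, Priya €0, Wen €0.

Ranking the bids: Heidi €130; Priya €63; Wen €50; Ines €25.
Heidi has the top bid and wins; the price is the second-highest bid, €63.
Heidi's payoff = €130 − €63 = €67. All other bidders lose, so their payoff is 0.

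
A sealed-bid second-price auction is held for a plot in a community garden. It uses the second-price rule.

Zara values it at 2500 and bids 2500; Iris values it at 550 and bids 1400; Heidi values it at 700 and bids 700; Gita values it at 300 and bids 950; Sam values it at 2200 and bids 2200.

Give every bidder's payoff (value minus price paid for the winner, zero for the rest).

Ordered from highest: Zara 2500; Sam 2200; Iris 1400; Gita 950; Heidi 700.
Zara has the top bid and wins; the price is the second-highest bid, 2200.
Zara's payoff = 2500 − 2200 = 300. All other bidders lose, so their payoff is 0.

Payoffs: Zara 300, Iris 0, Heidi 0, Gita 0, Sam 0.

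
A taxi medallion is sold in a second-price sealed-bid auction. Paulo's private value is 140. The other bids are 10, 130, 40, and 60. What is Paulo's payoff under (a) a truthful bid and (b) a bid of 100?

Truthful: 10; alternative: 0.

The highest competing bid is 130.
Bidding truthfully at 140: Paulo has the top bid, wins, and pays the second-highest bid 130. Payoff = 140 − 130 = 10.
Bidding 100: the top bid is 130 (a rival), so Paulo loses. Payoff = 0.
Deviating from a truthful bid can only lose payoff in a second-price auction — never gain.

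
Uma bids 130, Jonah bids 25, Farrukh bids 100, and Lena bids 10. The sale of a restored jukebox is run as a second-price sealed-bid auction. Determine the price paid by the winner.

Price paid: 100.

Sorted high to low: Uma 130 > Farrukh 100 > Jonah 25 > Lena 10.
Uma has the highest bid, so Uma wins.
The second-highest bid is 100, so that is what Uma pays.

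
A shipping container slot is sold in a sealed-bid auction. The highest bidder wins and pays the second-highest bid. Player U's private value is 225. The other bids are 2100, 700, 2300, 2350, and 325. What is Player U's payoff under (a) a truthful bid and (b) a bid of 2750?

The highest competing bid is 2350.
Bidding truthfully at 225: the top bid is 2350 (a rival), so Player U loses. Payoff = 0.
Bidding 2750: Player U has the top bid, wins, and pays the second-highest bid 2350. Payoff = 225 − 2350 = -2125.

Truthful: 0; alternative: -2125.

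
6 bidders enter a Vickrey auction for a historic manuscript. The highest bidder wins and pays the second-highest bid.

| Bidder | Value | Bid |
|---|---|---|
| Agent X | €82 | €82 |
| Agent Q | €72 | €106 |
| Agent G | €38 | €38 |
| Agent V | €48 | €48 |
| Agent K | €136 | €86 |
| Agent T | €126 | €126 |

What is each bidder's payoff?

Bids in descending order: Agent T €126 > Agent Q €106 > Agent K €86 > Agent X €82 > Agent V €48 > Agent G €38.
Agent T has the top bid and wins; the price is the second-highest bid, €106.
Agent T's payoff = €126 − €106 = €20. All other bidders lose, so their payoff is 0.

Agent X €0, Agent Q €0, Agent G €0, Agent V €0, Agent K €0, Agent T €20.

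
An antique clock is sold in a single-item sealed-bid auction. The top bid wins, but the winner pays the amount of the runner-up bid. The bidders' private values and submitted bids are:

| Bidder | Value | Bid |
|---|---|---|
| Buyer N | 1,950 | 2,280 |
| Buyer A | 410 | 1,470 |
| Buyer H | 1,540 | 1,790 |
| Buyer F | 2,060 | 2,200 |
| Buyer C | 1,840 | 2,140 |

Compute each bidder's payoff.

Ranking the bids: Buyer N 2,280; Buyer F 2,200; Buyer C 2,140; Buyer H 1,790; Buyer A 1,470.
Buyer N has the top bid and wins; the price is the second-highest bid, 2,200.
Buyer N's payoff = 1,950 − 2,200 = -250. All other bidders lose, so their payoff is 0.

Payoffs: Buyer N -250, Buyer A 0, Buyer H 0, Buyer F 0, Buyer C 0.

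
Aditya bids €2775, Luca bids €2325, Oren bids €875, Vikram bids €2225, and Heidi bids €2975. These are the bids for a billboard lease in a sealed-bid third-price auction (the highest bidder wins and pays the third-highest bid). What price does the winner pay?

The winner pays €2325.

Bids in descending order: Heidi €2975, then Aditya €2775, then Luca €2325, then Vikram €2225, then Oren €875.
Heidi is the highest bidder, so Heidi wins.
Under the third-price rule, the price is the third-highest bid: €2325.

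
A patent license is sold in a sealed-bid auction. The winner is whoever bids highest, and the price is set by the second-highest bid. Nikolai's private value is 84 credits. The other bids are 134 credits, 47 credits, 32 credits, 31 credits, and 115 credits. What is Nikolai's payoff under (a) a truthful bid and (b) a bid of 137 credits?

The highest competing bid is 134 credits.
Bidding truthfully at 84 credits: the top bid is 134 credits (a rival), so Nikolai loses. Payoff = 0 credits.
Bidding 137 credits: Nikolai has the top bid, wins, and pays the second-highest bid 134 credits. Payoff = 84 credits − 134 credits = -50 credits.

Truthful: 0 credits; alternative: -50 credits.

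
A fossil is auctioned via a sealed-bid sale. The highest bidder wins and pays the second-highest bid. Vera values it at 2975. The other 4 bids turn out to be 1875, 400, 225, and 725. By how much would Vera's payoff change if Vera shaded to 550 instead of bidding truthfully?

The highest competing bid is 1875.
Bidding truthfully at 2975: Vera has the top bid, wins, and pays the second-highest bid 1875. Payoff = 2975 − 1875 = 1100.
Bidding 550: the top bid is 1875 (a rival), so Vera loses. Payoff = 0.
Change = 0 − 1100 = -1100.

Payoff change: -1100.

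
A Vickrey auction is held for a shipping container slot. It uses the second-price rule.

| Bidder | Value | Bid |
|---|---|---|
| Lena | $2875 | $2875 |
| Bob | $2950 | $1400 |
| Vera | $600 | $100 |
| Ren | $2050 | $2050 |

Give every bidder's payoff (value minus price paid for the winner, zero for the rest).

Ordered from highest: Lena $2875 > Ren $2050 > Bob $1400 > Vera $100.
Lena has the top bid and wins; the price is the second-highest bid, $2050.
Lena's payoff = $2875 − $2050 = $825. All other bidders lose, so their payoff is 0.

Payoffs: Lena $825, Bob $0, Vera $0, Ren $0.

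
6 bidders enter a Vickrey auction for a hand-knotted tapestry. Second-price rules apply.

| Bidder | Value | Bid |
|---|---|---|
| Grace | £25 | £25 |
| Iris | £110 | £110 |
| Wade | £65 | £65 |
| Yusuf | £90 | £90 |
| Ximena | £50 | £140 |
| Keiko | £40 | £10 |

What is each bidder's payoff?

Payoffs: Grace £0, Iris £0, Wade £0, Yusuf £0, Ximena -£60, Keiko £0.

Bids in descending order: Ximena £140; Iris £110; Yusuf £90; Wade £65; Grace £25; Keiko £10.
Ximena has the top bid and wins; the price is the second-highest bid, £110.
Ximena's payoff = £50 − £110 = -£60. All other bidders lose, so their payoff is 0.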